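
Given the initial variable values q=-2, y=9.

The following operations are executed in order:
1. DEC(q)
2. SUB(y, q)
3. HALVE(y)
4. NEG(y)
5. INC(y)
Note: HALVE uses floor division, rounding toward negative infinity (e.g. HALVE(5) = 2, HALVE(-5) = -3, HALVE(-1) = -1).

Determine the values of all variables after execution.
{q: -3, y: -5}

Step-by-step execution:
Initial: q=-2, y=9
After step 1 (DEC(q)): q=-3, y=9
After step 2 (SUB(y, q)): q=-3, y=12
After step 3 (HALVE(y)): q=-3, y=6
After step 4 (NEG(y)): q=-3, y=-6
After step 5 (INC(y)): q=-3, y=-5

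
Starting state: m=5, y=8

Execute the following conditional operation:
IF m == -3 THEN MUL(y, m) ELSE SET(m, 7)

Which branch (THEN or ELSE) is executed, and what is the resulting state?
Branch: ELSE, Final state: m=7, y=8

Evaluating condition: m == -3
m = 5
Condition is False, so ELSE branch executes
After SET(m, 7): m=7, y=8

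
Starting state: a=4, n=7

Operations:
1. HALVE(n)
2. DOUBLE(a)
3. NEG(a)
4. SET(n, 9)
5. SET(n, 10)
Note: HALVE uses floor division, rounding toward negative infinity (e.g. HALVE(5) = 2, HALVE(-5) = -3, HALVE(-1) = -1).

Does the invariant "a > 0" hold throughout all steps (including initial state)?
No, violated after step 3

The invariant is violated after step 3.

State at each step:
Initial: a=4, n=7
After step 1: a=4, n=3
After step 2: a=8, n=3
After step 3: a=-8, n=3
After step 4: a=-8, n=9
After step 5: a=-8, n=10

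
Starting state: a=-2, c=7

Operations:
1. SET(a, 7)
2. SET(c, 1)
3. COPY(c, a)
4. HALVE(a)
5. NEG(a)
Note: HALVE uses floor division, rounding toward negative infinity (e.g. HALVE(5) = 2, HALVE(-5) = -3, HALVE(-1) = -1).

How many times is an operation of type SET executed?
2

Counting SET operations:
Step 1: SET(a, 7) ← SET
Step 2: SET(c, 1) ← SET
Total: 2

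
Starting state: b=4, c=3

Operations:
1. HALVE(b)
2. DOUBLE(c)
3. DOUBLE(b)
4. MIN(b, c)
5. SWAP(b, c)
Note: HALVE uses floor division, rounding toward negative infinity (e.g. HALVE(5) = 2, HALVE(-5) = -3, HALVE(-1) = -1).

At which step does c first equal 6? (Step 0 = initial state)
Step 2

Tracing c:
Initial: c = 3
After step 1: c = 3
After step 2: c = 6 ← first occurrence
After step 3: c = 6
After step 4: c = 6
After step 5: c = 4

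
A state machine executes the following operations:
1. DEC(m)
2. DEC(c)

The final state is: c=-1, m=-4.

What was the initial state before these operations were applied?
c=0, m=-3

Working backwards:
Final state: c=-1, m=-4
Before step 2 (DEC(c)): c=0, m=-4
Before step 1 (DEC(m)): c=0, m=-3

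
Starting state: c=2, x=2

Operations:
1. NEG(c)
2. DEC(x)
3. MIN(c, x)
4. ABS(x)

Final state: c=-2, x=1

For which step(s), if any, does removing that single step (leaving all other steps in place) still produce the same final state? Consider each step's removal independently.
Step(s) 3, 4

Testing removal of each single step:
Without step 1: final = c=1, x=1 (different)
Without step 2: final = c=-2, x=2 (different)
Without step 3: final = c=-2, x=1 (same)
Without step 4: final = c=-2, x=1 (same)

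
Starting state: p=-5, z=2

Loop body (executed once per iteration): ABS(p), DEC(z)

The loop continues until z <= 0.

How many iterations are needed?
2

Tracing iterations:
Initial: p=-5, z=2
After iteration 1: p=5, z=1
After iteration 2: p=5, z=0
z <= 0 now holds, so the loop exits after 2 iterations.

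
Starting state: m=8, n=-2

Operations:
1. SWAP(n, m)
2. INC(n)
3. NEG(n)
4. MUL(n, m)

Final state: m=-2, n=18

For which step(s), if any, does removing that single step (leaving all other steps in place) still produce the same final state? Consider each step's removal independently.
None - removing any single step changes the final result

Testing removal of each single step:
Without step 1: final = m=8, n=8 (different)
Without step 2: final = m=-2, n=16 (different)
Without step 3: final = m=-2, n=-18 (different)
Without step 4: final = m=-2, n=-9 (different)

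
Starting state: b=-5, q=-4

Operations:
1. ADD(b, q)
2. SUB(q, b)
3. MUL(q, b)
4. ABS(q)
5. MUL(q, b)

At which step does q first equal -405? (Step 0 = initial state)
Step 5

Tracing q:
Initial: q = -4
After step 1: q = -4
After step 2: q = 5
After step 3: q = -45
After step 4: q = 45
After step 5: q = -405 ← first occurrence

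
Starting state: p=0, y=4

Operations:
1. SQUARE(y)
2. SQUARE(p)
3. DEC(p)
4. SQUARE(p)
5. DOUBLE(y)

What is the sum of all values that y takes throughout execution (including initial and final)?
100

Values of y at each step:
Initial: y = 4
After step 1: y = 16
After step 2: y = 16
After step 3: y = 16
After step 4: y = 16
After step 5: y = 32
Sum = 4 + 16 + 16 + 16 + 16 + 32 = 100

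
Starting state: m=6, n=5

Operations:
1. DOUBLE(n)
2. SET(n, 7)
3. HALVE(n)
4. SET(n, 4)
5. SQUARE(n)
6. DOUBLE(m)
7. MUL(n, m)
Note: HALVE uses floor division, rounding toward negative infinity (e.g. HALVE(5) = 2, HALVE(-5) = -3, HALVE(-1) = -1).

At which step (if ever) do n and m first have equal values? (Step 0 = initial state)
Never

n and m never become equal during execution.

Comparing values at each step:
Initial: n=5, m=6
After step 1: n=10, m=6
After step 2: n=7, m=6
After step 3: n=3, m=6
After step 4: n=4, m=6
After step 5: n=16, m=6
After step 6: n=16, m=12
After step 7: n=192, m=12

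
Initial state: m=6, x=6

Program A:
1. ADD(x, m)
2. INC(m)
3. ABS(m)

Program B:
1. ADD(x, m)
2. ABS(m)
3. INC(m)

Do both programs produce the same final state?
Yes

Program A final state: m=7, x=12
Program B final state: m=7, x=12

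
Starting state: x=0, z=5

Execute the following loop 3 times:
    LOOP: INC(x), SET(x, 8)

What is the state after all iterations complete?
x=8, z=5

Iteration trace:
Start: x=0, z=5
After iteration 1: x=8, z=5
After iteration 2: x=8, z=5
After iteration 3: x=8, z=5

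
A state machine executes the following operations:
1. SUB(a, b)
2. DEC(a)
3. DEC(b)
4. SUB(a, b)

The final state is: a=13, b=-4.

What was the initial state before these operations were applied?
a=7, b=-3

Working backwards:
Final state: a=13, b=-4
Before step 4 (SUB(a, b)): a=9, b=-4
Before step 3 (DEC(b)): a=9, b=-3
Before step 2 (DEC(a)): a=10, b=-3
Before step 1 (SUB(a, b)): a=7, b=-3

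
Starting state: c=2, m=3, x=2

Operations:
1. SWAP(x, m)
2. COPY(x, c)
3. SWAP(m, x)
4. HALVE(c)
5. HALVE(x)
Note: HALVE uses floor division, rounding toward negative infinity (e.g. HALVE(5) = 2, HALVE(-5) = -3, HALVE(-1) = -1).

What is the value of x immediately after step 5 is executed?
x = 1

Tracing x through execution:
Initial: x = 2
After step 1 (SWAP(x, m)): x = 3
After step 2 (COPY(x, c)): x = 2
After step 3 (SWAP(m, x)): x = 2
After step 4 (HALVE(c)): x = 2
After step 5 (HALVE(x)): x = 1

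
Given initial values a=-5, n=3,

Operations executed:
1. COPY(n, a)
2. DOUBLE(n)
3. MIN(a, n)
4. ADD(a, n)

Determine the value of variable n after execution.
n = -10

Tracing execution:
Step 1: COPY(n, a) → n = -5
Step 2: DOUBLE(n) → n = -10
Step 3: MIN(a, n) → n = -10
Step 4: ADD(a, n) → n = -10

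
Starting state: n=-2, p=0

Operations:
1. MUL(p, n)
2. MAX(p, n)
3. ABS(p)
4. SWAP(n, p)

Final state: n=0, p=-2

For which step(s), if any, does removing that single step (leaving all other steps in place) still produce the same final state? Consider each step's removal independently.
Step(s) 1, 2, 3

Testing removal of each single step:
Without step 1: final = n=0, p=-2 (same)
Without step 2: final = n=0, p=-2 (same)
Without step 3: final = n=0, p=-2 (same)
Without step 4: final = n=-2, p=0 (different)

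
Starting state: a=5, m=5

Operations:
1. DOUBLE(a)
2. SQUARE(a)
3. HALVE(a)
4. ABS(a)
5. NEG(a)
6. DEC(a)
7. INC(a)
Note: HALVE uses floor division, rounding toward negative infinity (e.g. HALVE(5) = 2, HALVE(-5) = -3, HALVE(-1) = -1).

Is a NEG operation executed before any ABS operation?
No

First NEG: step 5
First ABS: step 4
Since 5 > 4, ABS comes first.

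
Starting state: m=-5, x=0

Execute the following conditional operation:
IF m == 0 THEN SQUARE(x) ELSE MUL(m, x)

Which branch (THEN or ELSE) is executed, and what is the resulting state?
Branch: ELSE, Final state: m=0, x=0

Evaluating condition: m == 0
m = -5
Condition is False, so ELSE branch executes
After MUL(m, x): m=0, x=0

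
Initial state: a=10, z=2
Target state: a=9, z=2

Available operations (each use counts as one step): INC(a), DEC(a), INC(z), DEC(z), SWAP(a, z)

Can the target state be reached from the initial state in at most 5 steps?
Yes

Path (1 step): DEC(a)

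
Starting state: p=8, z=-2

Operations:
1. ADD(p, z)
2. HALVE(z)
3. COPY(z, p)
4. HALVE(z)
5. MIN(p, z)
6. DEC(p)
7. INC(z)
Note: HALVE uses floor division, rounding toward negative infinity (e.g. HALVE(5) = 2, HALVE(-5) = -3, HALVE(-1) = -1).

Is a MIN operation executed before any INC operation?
Yes

First MIN: step 5
First INC: step 7
Since 5 < 7, MIN comes first.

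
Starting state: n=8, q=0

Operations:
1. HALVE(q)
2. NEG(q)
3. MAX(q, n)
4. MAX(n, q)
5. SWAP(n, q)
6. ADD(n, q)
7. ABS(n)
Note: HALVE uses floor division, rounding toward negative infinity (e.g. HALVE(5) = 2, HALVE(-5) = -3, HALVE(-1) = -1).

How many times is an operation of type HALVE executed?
1

Counting HALVE operations:
Step 1: HALVE(q) ← HALVE
Total: 1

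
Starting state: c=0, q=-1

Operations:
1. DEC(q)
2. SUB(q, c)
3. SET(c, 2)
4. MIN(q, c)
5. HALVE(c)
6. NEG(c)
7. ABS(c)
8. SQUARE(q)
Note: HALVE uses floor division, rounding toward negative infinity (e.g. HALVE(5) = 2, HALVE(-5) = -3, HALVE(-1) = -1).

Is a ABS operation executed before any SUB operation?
No

First ABS: step 7
First SUB: step 2
Since 7 > 2, SUB comes first.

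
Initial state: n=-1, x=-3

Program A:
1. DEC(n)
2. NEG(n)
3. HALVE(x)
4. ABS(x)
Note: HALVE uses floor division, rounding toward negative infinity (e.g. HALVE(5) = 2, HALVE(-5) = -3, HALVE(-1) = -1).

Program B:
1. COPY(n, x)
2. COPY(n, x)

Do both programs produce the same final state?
No

Program A final state: n=2, x=2
Program B final state: n=-3, x=-3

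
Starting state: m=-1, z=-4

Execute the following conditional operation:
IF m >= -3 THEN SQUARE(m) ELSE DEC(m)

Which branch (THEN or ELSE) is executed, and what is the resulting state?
Branch: THEN, Final state: m=1, z=-4

Evaluating condition: m >= -3
m = -1
Condition is True, so THEN branch executes
After SQUARE(m): m=1, z=-4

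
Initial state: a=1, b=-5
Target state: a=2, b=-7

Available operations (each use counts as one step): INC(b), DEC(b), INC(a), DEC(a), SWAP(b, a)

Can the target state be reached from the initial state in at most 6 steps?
Yes

Path (3 steps): DEC(b) → DEC(b) → INC(a)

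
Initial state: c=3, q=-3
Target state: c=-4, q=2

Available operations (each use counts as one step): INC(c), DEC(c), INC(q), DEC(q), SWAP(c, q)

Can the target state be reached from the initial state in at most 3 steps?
Yes

Path (3 steps): DEC(c) → DEC(q) → SWAP(c, q)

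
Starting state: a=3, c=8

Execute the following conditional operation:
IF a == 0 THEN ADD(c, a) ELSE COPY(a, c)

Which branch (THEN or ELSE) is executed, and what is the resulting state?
Branch: ELSE, Final state: a=8, c=8

Evaluating condition: a == 0
a = 3
Condition is False, so ELSE branch executes
After COPY(a, c): a=8, c=8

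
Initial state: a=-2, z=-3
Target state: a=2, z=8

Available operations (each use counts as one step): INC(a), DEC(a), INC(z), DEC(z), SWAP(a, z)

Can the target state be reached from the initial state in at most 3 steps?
No

The target state cannot be reached within 3 steps.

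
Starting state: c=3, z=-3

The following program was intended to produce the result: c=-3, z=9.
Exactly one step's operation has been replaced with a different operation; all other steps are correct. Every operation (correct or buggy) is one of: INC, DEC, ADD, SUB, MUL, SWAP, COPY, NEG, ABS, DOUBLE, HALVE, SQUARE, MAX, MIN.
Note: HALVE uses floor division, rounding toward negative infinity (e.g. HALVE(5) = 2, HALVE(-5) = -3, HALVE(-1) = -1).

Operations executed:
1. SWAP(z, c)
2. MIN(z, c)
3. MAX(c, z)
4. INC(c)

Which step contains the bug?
Step 4

Trace with buggy code:
Initial: c=3, z=-3
After step 1: c=-3, z=3
After step 2: c=-3, z=-3
After step 3: c=-3, z=-3
After step 4: c=-2, z=-3
Actual final c=-2, z=-3 ≠ expected c=-3, z=9.
Step 4 is the only position where a single-operation replacement can produce the expected result.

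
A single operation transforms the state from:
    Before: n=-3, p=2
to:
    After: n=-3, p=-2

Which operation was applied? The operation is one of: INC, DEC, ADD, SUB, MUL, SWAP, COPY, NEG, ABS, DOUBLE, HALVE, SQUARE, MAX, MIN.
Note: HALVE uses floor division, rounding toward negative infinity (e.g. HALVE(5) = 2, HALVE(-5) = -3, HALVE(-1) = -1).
NEG(p)

Analyzing the change:
Before: n=-3, p=2
After: n=-3, p=-2
Variable p changed from 2 to -2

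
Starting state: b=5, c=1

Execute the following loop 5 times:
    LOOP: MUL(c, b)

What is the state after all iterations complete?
b=5, c=3125

Iteration trace:
Start: b=5, c=1
After iteration 1: b=5, c=5
After iteration 2: b=5, c=25
After iteration 3: b=5, c=125
After iteration 4: b=5, c=625
After iteration 5: b=5, c=3125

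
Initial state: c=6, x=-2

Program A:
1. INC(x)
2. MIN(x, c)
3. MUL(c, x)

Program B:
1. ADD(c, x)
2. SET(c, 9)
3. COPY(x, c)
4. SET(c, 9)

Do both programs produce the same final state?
No

Program A final state: c=-6, x=-1
Program B final state: c=9, x=9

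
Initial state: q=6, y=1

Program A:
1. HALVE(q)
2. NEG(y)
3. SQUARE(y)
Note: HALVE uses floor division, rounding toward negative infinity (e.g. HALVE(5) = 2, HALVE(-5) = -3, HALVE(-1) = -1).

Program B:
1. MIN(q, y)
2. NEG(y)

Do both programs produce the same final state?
No

Program A final state: q=3, y=1
Program B final state: q=1, y=-1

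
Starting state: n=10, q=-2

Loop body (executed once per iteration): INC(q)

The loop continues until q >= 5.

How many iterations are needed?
7

Tracing iterations:
Initial: n=10, q=-2
After iteration 1: n=10, q=-1
After iteration 2: n=10, q=0
After iteration 3: n=10, q=1
After iteration 4: n=10, q=2
After iteration 5: n=10, q=3
After iteration 6: n=10, q=4
After iteration 7: n=10, q=5
q >= 5 now holds, so the loop exits after 7 iterations.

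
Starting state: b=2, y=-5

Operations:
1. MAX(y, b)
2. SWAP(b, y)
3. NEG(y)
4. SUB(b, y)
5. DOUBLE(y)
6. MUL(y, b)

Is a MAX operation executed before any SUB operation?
Yes

First MAX: step 1
First SUB: step 4
Since 1 < 4, MAX comes first.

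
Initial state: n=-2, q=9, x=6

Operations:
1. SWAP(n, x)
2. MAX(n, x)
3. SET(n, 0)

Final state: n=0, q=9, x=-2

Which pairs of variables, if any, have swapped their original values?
None

Comparing initial and final values:
x: 6 → -2
n: -2 → 0
q: 9 → 9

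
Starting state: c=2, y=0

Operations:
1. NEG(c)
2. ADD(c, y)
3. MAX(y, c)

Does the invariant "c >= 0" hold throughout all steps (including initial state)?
No, violated after step 1

The invariant is violated after step 1.

State at each step:
Initial: c=2, y=0
After step 1: c=-2, y=0
After step 2: c=-2, y=0
After step 3: c=-2, y=0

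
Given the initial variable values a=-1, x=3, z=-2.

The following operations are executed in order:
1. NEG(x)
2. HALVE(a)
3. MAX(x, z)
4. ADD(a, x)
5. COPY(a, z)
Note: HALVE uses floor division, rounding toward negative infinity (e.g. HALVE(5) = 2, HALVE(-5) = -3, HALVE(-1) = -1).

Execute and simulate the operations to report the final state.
{a: -2, x: -2, z: -2}

Step-by-step execution:
Initial: a=-1, x=3, z=-2
After step 1 (NEG(x)): a=-1, x=-3, z=-2
After step 2 (HALVE(a)): a=-1, x=-3, z=-2
After step 3 (MAX(x, z)): a=-1, x=-2, z=-2
After step 4 (ADD(a, x)): a=-3, x=-2, z=-2
After step 5 (COPY(a, z)): a=-2, x=-2, z=-2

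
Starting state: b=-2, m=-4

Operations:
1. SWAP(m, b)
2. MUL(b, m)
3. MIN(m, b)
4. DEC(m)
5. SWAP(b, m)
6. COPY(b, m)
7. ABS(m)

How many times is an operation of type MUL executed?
1

Counting MUL operations:
Step 2: MUL(b, m) ← MUL
Total: 1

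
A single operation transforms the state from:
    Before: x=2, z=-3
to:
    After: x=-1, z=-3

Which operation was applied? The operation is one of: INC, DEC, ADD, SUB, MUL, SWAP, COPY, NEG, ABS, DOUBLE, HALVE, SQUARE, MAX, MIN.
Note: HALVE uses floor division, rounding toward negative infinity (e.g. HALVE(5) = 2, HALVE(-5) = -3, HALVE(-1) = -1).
ADD(x, z)

Analyzing the change:
Before: x=2, z=-3
After: x=-1, z=-3
Variable x changed from 2 to -1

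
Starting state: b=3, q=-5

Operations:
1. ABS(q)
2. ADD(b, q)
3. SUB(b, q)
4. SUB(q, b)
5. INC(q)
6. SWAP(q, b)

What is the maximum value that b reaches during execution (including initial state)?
8

Values of b at each step:
Initial: b = 3
After step 1: b = 3
After step 2: b = 8 ← maximum
After step 3: b = 3
After step 4: b = 3
After step 5: b = 3
After step 6: b = 3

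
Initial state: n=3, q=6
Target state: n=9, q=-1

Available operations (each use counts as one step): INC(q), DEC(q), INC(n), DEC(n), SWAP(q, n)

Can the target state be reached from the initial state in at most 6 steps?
No

The target state cannot be reached within 6 steps.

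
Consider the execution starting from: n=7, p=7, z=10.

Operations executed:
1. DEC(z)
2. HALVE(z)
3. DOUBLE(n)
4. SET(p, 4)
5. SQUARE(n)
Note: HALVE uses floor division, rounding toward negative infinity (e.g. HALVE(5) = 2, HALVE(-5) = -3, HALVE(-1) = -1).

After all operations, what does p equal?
p = 4

Tracing execution:
Step 1: DEC(z) → p = 7
Step 2: HALVE(z) → p = 7
Step 3: DOUBLE(n) → p = 7
Step 4: SET(p, 4) → p = 4
Step 5: SQUARE(n) → p = 4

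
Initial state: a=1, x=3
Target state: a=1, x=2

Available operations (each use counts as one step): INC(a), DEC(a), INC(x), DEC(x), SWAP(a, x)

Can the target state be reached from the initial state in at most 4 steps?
Yes

Path (1 step): DEC(x)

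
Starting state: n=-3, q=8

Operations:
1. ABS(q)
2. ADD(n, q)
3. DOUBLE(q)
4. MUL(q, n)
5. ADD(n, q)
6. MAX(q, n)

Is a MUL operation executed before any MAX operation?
Yes

First MUL: step 4
First MAX: step 6
Since 4 < 6, MUL comes first.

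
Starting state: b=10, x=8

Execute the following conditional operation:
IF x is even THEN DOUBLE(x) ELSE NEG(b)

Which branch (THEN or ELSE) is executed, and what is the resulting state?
Branch: THEN, Final state: b=10, x=16

Evaluating condition: x is even
Condition is True, so THEN branch executes
After DOUBLE(x): b=10, x=16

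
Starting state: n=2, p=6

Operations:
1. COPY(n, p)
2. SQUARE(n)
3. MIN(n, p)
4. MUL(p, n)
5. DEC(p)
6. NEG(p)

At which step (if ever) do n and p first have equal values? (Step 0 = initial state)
Step 1

n and p first become equal after step 1.

Comparing values at each step:
Initial: n=2, p=6
After step 1: n=6, p=6 ← equal!
After step 2: n=36, p=6
After step 3: n=6, p=6 ← equal!
After step 4: n=6, p=36
After step 5: n=6, p=35
After step 6: n=6, p=-35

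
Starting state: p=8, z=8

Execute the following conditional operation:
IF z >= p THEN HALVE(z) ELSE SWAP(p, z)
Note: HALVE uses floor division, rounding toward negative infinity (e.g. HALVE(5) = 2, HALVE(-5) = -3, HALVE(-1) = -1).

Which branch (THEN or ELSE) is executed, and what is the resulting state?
Branch: THEN, Final state: p=8, z=4

Evaluating condition: z >= p
z = 8, p = 8
Condition is True, so THEN branch executes
After HALVE(z): p=8, z=4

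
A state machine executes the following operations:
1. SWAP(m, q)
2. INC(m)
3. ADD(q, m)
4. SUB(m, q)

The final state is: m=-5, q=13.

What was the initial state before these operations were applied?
m=5, q=7

Working backwards:
Final state: m=-5, q=13
Before step 4 (SUB(m, q)): m=8, q=13
Before step 3 (ADD(q, m)): m=8, q=5
Before step 2 (INC(m)): m=7, q=5
Before step 1 (SWAP(m, q)): m=5, q=7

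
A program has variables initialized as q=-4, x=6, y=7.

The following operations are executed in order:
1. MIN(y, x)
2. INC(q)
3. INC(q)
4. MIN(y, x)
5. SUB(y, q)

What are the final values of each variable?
{q: -2, x: 6, y: 8}

Step-by-step execution:
Initial: q=-4, x=6, y=7
After step 1 (MIN(y, x)): q=-4, x=6, y=6
After step 2 (INC(q)): q=-3, x=6, y=6
After step 3 (INC(q)): q=-2, x=6, y=6
After step 4 (MIN(y, x)): q=-2, x=6, y=6
After step 5 (SUB(y, q)): q=-2, x=6, y=8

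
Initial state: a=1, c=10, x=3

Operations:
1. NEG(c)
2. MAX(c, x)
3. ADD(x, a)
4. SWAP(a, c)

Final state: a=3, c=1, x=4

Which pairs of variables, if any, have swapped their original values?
None

Comparing initial and final values:
a: 1 → 3
x: 3 → 4
c: 10 → 1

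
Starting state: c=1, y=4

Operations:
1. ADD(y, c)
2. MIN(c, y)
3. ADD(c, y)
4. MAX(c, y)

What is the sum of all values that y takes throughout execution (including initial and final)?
24

Values of y at each step:
Initial: y = 4
After step 1: y = 5
After step 2: y = 5
After step 3: y = 5
After step 4: y = 5
Sum = 4 + 5 + 5 + 5 + 5 = 24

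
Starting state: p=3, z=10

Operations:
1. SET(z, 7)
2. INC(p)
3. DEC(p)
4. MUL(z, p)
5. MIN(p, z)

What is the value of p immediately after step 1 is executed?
p = 3

Tracing p through execution:
Initial: p = 3
After step 1 (SET(z, 7)): p = 3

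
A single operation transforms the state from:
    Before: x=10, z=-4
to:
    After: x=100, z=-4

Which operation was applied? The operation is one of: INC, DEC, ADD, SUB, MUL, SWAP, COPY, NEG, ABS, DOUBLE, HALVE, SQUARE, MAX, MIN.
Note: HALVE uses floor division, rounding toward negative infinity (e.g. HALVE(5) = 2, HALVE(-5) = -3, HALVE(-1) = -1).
SQUARE(x)

Analyzing the change:
Before: x=10, z=-4
After: x=100, z=-4
Variable x changed from 10 to 100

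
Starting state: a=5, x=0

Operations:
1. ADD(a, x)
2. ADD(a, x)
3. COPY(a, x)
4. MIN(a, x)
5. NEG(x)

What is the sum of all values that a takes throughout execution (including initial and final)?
15

Values of a at each step:
Initial: a = 5
After step 1: a = 5
After step 2: a = 5
After step 3: a = 0
After step 4: a = 0
After step 5: a = 0
Sum = 5 + 5 + 5 + 0 + 0 + 0 = 15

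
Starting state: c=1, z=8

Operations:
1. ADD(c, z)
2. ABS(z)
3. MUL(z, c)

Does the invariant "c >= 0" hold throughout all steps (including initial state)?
Yes

The invariant holds at every step.

State at each step:
Initial: c=1, z=8
After step 1: c=9, z=8
After step 2: c=9, z=8
After step 3: c=9, z=72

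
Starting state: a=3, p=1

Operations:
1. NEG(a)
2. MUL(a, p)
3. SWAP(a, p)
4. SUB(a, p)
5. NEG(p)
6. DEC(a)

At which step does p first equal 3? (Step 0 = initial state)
Step 5

Tracing p:
Initial: p = 1
After step 1: p = 1
After step 2: p = 1
After step 3: p = -3
After step 4: p = -3
After step 5: p = 3 ← first occurrence
After step 6: p = 3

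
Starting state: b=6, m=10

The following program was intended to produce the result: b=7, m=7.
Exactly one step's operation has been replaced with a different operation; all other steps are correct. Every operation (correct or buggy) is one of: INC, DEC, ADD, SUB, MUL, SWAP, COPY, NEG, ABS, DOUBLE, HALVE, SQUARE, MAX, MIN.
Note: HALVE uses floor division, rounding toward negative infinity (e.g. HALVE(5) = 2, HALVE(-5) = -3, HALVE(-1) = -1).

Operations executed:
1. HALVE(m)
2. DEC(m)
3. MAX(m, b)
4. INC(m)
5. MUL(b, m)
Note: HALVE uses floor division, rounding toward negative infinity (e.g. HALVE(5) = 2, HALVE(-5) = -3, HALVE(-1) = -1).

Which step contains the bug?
Step 5

Trace with buggy code:
Initial: b=6, m=10
After step 1: b=6, m=5
After step 2: b=6, m=4
After step 3: b=6, m=6
After step 4: b=6, m=7
After step 5: b=42, m=7
Actual final b=42, m=7 ≠ expected b=7, m=7.
Step 5 is the only position where a single-operation replacement can produce the expected result.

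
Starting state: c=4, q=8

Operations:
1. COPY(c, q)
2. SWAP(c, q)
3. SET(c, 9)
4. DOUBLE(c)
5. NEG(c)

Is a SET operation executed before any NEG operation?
Yes

First SET: step 3
First NEG: step 5
Since 3 < 5, SET comes first.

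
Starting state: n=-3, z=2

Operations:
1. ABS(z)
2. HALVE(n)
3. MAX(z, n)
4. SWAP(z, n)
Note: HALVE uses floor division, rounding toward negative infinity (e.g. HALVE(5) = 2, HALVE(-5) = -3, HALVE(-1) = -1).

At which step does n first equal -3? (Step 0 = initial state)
Step 0

Tracing n:
Initial: n = -3 ← first occurrence
After step 1: n = -3
After step 2: n = -2
After step 3: n = -2
After step 4: n = 2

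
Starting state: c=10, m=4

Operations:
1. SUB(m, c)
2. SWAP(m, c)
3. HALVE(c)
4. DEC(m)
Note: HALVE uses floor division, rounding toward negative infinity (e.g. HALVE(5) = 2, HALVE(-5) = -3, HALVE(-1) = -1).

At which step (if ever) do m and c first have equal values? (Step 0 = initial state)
Never

m and c never become equal during execution.

Comparing values at each step:
Initial: m=4, c=10
After step 1: m=-6, c=10
After step 2: m=10, c=-6
After step 3: m=10, c=-3
After step 4: m=9, c=-3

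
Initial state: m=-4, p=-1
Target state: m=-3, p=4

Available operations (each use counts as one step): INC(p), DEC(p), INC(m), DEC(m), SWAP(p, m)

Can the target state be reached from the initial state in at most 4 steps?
No

The target state cannot be reached within 4 steps.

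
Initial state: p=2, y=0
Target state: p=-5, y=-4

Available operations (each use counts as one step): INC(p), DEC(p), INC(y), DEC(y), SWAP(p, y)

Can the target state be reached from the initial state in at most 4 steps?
No

The target state cannot be reached within 4 steps.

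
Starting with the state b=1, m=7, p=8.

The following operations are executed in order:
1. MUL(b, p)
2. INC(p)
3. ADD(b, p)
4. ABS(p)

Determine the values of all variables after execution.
{b: 17, m: 7, p: 9}

Step-by-step execution:
Initial: b=1, m=7, p=8
After step 1 (MUL(b, p)): b=8, m=7, p=8
After step 2 (INC(p)): b=8, m=7, p=9
After step 3 (ADD(b, p)): b=17, m=7, p=9
After step 4 (ABS(p)): b=17, m=7, p=9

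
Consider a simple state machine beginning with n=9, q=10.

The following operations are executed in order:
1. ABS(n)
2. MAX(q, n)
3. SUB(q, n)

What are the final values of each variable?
{n: 9, q: 1}

Step-by-step execution:
Initial: n=9, q=10
After step 1 (ABS(n)): n=9, q=10
After step 2 (MAX(q, n)): n=9, q=10
After step 3 (SUB(q, n)): n=9, q=1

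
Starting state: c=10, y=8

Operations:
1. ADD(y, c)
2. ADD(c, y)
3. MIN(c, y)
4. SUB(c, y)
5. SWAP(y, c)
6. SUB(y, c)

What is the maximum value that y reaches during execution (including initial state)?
18

Values of y at each step:
Initial: y = 8
After step 1: y = 18 ← maximum
After step 2: y = 18
After step 3: y = 18
After step 4: y = 18
After step 5: y = 0
After step 6: y = -18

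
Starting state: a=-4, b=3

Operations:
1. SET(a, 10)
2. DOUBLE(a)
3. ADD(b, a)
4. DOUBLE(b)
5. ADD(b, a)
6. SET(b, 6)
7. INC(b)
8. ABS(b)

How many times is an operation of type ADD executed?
2

Counting ADD operations:
Step 3: ADD(b, a) ← ADD
Step 5: ADD(b, a) ← ADD
Total: 2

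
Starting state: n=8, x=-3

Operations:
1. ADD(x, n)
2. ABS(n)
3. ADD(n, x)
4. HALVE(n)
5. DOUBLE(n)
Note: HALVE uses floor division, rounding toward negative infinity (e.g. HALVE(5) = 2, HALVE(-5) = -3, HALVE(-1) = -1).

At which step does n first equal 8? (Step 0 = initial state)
Step 0

Tracing n:
Initial: n = 8 ← first occurrence
After step 1: n = 8
After step 2: n = 8
After step 3: n = 13
After step 4: n = 6
After step 5: n = 12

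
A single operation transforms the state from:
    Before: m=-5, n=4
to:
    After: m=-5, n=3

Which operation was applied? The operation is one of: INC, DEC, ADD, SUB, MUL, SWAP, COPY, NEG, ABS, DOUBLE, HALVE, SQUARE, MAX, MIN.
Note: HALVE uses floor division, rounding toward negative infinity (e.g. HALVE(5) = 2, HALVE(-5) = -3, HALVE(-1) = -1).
DEC(n)

Analyzing the change:
Before: m=-5, n=4
After: m=-5, n=3
Variable n changed from 4 to 3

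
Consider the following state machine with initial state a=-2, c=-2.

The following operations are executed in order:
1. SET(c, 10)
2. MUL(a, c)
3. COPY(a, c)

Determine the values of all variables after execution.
{a: 10, c: 10}

Step-by-step execution:
Initial: a=-2, c=-2
After step 1 (SET(c, 10)): a=-2, c=10
After step 2 (MUL(a, c)): a=-20, c=10
After step 3 (COPY(a, c)): a=10, c=10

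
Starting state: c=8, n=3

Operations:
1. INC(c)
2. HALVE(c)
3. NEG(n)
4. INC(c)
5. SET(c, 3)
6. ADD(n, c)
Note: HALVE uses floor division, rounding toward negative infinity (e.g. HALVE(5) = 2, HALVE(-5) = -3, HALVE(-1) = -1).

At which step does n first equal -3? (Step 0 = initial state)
Step 3

Tracing n:
Initial: n = 3
After step 1: n = 3
After step 2: n = 3
After step 3: n = -3 ← first occurrence
After step 4: n = -3
After step 5: n = -3
After step 6: n = 0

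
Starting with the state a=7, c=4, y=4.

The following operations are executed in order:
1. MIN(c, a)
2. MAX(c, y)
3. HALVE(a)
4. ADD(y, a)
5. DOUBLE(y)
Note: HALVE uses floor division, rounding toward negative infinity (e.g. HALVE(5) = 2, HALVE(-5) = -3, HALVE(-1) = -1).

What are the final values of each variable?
{a: 3, c: 4, y: 14}

Step-by-step execution:
Initial: a=7, c=4, y=4
After step 1 (MIN(c, a)): a=7, c=4, y=4
After step 2 (MAX(c, y)): a=7, c=4, y=4
After step 3 (HALVE(a)): a=3, c=4, y=4
After step 4 (ADD(y, a)): a=3, c=4, y=7
After step 5 (DOUBLE(y)): a=3, c=4, y=14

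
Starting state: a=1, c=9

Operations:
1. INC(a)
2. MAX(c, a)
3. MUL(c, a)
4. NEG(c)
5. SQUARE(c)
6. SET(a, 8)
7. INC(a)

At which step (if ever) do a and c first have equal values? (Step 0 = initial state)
Never

a and c never become equal during execution.

Comparing values at each step:
Initial: a=1, c=9
After step 1: a=2, c=9
After step 2: a=2, c=9
After step 3: a=2, c=18
After step 4: a=2, c=-18
After step 5: a=2, c=324
After step 6: a=8, c=324
After step 7: a=9, c=324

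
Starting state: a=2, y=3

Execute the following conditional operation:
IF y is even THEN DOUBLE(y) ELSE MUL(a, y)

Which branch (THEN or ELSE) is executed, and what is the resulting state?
Branch: ELSE, Final state: a=6, y=3

Evaluating condition: y is even
Condition is False, so ELSE branch executes
After MUL(a, y): a=6, y=3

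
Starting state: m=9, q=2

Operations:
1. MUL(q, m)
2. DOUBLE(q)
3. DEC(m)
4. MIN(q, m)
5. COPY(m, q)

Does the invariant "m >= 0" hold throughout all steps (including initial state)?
Yes

The invariant holds at every step.

State at each step:
Initial: m=9, q=2
After step 1: m=9, q=18
After step 2: m=9, q=36
After step 3: m=8, q=36
After step 4: m=8, q=8
After step 5: m=8, q=8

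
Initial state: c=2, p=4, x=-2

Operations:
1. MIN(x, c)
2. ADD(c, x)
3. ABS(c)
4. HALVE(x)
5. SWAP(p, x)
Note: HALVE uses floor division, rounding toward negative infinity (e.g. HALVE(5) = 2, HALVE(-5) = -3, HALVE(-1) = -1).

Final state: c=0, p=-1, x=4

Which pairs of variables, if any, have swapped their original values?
None

Comparing initial and final values:
x: -2 → 4
c: 2 → 0
p: 4 → -1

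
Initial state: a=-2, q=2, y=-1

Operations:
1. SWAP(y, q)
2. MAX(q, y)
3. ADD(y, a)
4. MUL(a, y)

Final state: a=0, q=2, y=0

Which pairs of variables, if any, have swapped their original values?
None

Comparing initial and final values:
y: -1 → 0
a: -2 → 0
q: 2 → 2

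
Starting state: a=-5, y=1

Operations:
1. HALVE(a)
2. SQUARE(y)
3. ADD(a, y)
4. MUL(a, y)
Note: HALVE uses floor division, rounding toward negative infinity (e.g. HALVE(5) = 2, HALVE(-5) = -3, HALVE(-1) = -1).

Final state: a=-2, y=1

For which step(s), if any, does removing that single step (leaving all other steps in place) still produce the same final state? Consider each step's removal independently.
Step(s) 2, 4

Testing removal of each single step:
Without step 1: final = a=-4, y=1 (different)
Without step 2: final = a=-2, y=1 (same)
Without step 3: final = a=-3, y=1 (different)
Without step 4: final = a=-2, y=1 (same)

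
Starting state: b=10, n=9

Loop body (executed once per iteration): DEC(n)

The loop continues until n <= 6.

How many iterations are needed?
3

Tracing iterations:
Initial: b=10, n=9
After iteration 1: b=10, n=8
After iteration 2: b=10, n=7
After iteration 3: b=10, n=6
n <= 6 now holds, so the loop exits after 3 iterations.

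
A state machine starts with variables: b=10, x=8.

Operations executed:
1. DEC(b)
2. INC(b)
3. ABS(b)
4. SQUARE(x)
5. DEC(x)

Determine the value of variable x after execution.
x = 63

Tracing execution:
Step 1: DEC(b) → x = 8
Step 2: INC(b) → x = 8
Step 3: ABS(b) → x = 8
Step 4: SQUARE(x) → x = 64
Step 5: DEC(x) → x = 63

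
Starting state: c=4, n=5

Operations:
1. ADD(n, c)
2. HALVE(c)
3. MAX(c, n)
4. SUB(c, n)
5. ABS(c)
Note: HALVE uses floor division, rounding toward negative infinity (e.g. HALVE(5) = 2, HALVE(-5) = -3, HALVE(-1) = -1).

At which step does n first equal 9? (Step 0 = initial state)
Step 1

Tracing n:
Initial: n = 5
After step 1: n = 9 ← first occurrence
After step 2: n = 9
After step 3: n = 9
After step 4: n = 9
After step 5: n = 9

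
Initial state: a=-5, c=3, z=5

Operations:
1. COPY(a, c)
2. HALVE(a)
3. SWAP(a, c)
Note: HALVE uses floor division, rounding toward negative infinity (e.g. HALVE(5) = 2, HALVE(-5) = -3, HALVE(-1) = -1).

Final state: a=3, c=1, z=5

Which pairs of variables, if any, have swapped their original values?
None

Comparing initial and final values:
c: 3 → 1
a: -5 → 3
z: 5 → 5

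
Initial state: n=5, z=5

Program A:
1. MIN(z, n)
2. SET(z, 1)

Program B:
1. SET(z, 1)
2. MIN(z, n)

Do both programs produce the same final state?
Yes

Program A final state: n=5, z=1
Program B final state: n=5, z=1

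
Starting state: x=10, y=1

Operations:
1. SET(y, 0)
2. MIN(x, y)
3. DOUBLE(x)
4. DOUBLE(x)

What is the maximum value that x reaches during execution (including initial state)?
10

Values of x at each step:
Initial: x = 10 ← maximum
After step 1: x = 10
After step 2: x = 0
After step 3: x = 0
After step 4: x = 0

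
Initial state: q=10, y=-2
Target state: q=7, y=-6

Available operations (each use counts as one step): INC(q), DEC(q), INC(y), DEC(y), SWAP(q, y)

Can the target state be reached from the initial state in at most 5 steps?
No

The target state cannot be reached within 5 steps.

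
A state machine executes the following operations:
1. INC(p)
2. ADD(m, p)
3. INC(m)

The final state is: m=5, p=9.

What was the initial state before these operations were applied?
m=-5, p=8

Working backwards:
Final state: m=5, p=9
Before step 3 (INC(m)): m=4, p=9
Before step 2 (ADD(m, p)): m=-5, p=9
Before step 1 (INC(p)): m=-5, p=8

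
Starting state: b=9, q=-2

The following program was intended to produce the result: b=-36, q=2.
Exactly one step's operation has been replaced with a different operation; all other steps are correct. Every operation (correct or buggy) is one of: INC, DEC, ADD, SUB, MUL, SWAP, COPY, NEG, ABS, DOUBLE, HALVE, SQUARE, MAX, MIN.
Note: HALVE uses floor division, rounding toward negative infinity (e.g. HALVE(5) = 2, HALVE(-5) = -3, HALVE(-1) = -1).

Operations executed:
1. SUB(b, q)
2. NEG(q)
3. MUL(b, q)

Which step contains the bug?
Step 1

Trace with buggy code:
Initial: b=9, q=-2
After step 1: b=11, q=-2
After step 2: b=11, q=2
After step 3: b=22, q=2
Actual final b=22, q=2 ≠ expected b=-36, q=2.
Step 1 is the only position where a single-operation replacement can produce the expected result.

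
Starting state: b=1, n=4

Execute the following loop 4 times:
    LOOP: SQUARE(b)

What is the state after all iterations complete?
b=1, n=4

Iteration trace:
Start: b=1, n=4
After iteration 1: b=1, n=4
After iteration 2: b=1, n=4
After iteration 3: b=1, n=4
After iteration 4: b=1, n=4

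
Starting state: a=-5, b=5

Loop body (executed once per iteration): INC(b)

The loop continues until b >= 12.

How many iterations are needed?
7

Tracing iterations:
Initial: a=-5, b=5
After iteration 1: a=-5, b=6
After iteration 2: a=-5, b=7
After iteration 3: a=-5, b=8
After iteration 4: a=-5, b=9
After iteration 5: a=-5, b=10
After iteration 6: a=-5, b=11
After iteration 7: a=-5, b=12
b >= 12 now holds, so the loop exits after 7 iterations.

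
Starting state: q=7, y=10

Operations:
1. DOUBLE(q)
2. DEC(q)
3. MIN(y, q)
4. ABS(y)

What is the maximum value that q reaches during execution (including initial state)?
14

Values of q at each step:
Initial: q = 7
After step 1: q = 14 ← maximum
After step 2: q = 13
After step 3: q = 13
After step 4: q = 13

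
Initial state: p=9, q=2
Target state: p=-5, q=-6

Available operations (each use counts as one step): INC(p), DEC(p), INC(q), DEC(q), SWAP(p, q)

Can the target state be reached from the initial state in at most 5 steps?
No

The target state cannot be reached within 5 steps.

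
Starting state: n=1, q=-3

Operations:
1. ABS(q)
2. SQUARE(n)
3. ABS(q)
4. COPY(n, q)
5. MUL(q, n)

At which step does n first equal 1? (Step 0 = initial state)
Step 0

Tracing n:
Initial: n = 1 ← first occurrence
After step 1: n = 1
After step 2: n = 1
After step 3: n = 1
After step 4: n = 3
After step 5: n = 3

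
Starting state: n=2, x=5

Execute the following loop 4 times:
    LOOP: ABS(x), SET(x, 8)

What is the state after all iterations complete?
n=2, x=8

Iteration trace:
Start: n=2, x=5
After iteration 1: n=2, x=8
After iteration 2: n=2, x=8
After iteration 3: n=2, x=8
After iteration 4: n=2, x=8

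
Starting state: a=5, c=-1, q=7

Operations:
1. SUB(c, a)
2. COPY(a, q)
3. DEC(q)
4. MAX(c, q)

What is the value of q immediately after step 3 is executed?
q = 6

Tracing q through execution:
Initial: q = 7
After step 1 (SUB(c, a)): q = 7
After step 2 (COPY(a, q)): q = 7
After step 3 (DEC(q)): q = 6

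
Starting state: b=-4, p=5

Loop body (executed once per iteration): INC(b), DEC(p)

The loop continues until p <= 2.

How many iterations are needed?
3

Tracing iterations:
Initial: b=-4, p=5
After iteration 1: b=-3, p=4
After iteration 2: b=-2, p=3
After iteration 3: b=-1, p=2
p <= 2 now holds, so the loop exits after 3 iterations.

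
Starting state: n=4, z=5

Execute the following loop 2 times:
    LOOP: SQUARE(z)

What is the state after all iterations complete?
n=4, z=625

Iteration trace:
Start: n=4, z=5
After iteration 1: n=4, z=25
After iteration 2: n=4, z=625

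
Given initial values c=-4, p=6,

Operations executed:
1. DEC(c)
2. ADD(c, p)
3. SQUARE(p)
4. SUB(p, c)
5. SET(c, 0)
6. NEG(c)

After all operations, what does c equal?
c = 0

Tracing execution:
Step 1: DEC(c) → c = -5
Step 2: ADD(c, p) → c = 1
Step 3: SQUARE(p) → c = 1
Step 4: SUB(p, c) → c = 1
Step 5: SET(c, 0) → c = 0
Step 6: NEG(c) → c = 0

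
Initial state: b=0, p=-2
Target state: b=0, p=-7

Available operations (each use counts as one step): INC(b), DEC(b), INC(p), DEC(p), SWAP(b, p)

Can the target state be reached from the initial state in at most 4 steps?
No

The target state cannot be reached within 4 steps.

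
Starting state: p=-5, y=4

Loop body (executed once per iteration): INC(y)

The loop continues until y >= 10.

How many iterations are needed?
6

Tracing iterations:
Initial: p=-5, y=4
After iteration 1: p=-5, y=5
After iteration 2: p=-5, y=6
After iteration 3: p=-5, y=7
After iteration 4: p=-5, y=8
After iteration 5: p=-5, y=9
After iteration 6: p=-5, y=10
y >= 10 now holds, so the loop exits after 6 iterations.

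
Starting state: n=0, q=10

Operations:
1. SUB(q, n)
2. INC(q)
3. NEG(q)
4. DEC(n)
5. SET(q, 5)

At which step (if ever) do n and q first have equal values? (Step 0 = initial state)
Never

n and q never become equal during execution.

Comparing values at each step:
Initial: n=0, q=10
After step 1: n=0, q=10
After step 2: n=0, q=11
After step 3: n=0, q=-11
After step 4: n=-1, q=-11
After step 5: n=-1, q=5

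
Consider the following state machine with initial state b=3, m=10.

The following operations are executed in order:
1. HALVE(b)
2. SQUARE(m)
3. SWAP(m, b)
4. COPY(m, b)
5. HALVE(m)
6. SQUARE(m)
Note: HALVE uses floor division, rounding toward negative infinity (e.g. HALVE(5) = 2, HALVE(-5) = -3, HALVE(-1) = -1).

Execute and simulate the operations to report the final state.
{b: 100, m: 2500}

Step-by-step execution:
Initial: b=3, m=10
After step 1 (HALVE(b)): b=1, m=10
After step 2 (SQUARE(m)): b=1, m=100
After step 3 (SWAP(m, b)): b=100, m=1
After step 4 (COPY(m, b)): b=100, m=100
After step 5 (HALVE(m)): b=100, m=50
After step 6 (SQUARE(m)): b=100, m=2500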